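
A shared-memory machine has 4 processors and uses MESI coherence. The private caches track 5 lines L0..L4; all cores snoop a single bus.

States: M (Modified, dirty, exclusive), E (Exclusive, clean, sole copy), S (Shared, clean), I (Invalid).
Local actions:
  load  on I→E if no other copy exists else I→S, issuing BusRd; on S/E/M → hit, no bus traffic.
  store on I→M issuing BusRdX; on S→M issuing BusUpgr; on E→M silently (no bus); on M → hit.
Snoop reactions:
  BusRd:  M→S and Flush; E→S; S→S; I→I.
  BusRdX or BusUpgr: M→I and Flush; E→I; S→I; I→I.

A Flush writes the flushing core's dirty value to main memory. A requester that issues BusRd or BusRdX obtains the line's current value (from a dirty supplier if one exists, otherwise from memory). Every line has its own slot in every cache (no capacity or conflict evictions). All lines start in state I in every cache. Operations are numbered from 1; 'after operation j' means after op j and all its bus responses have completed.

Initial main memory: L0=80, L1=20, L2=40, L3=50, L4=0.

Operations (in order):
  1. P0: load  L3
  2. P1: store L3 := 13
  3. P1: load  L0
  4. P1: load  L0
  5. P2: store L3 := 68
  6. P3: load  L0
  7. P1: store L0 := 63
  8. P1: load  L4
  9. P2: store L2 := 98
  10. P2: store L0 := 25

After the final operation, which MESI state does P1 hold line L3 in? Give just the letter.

step 1: P0: load  L3  ⟶  EIII  (L3)  txn=BusRd  M[L3]=50
step 2: P1: store L3 := 13  ⟶  IMII  (L3)  txn=BusRdX  M[L3]=50
step 3: P1: load  L0  ⟶  IEII  (L0)  txn=BusRd  M[L0]=80
step 4: P1: load  L0  ⟶  IEII  (L0)  txn=∅  M[L0]=80
step 5: P2: store L3 := 68  ⟶  IIMI  (L3)  txn=BusRdX+Flush  M[L3]=13
step 6: P3: load  L0  ⟶  ISIS  (L0)  txn=BusRd  M[L0]=80
step 7: P1: store L0 := 63  ⟶  IMII  (L0)  txn=BusUpgr  M[L0]=80
step 8: P1: load  L4  ⟶  IEII  (L4)  txn=BusRd  M[L4]=0
step 9: P2: store L2 := 98  ⟶  IIMI  (L2)  txn=BusRdX  M[L2]=40
step 10: P2: store L0 := 25  ⟶  IIMI  (L0)  txn=BusRdX+Flush  M[L0]=63

state = I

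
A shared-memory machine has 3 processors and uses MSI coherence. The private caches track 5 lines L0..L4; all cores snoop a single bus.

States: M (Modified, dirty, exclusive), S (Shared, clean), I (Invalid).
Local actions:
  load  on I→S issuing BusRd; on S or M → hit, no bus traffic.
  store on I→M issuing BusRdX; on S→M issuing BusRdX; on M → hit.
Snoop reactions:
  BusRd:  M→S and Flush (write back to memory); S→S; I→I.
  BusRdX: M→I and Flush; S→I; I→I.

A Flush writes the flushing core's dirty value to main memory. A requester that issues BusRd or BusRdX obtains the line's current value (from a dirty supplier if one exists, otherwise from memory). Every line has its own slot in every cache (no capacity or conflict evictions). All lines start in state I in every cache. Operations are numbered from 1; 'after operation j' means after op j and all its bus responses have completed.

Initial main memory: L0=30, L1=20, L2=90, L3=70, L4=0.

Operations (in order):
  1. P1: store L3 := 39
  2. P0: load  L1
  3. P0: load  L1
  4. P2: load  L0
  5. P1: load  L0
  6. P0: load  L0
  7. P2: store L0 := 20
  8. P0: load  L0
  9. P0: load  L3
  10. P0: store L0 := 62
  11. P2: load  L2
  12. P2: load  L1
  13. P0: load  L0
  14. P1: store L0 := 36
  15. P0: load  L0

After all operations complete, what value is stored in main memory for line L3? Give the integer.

memory[L3] = 39

  op1 P1: store L3 := 39 → I/M/I on L3; bus BusRdX; mem=70
  op2 P0: load  L1 → S/I/I on L1; bus BusRd; mem=20
  op3 P0: load  L1 → S/I/I on L1; bus (none); mem=20
  op4 P2: load  L0 → I/I/S on L0; bus BusRd; mem=30
  op5 P1: load  L0 → I/S/S on L0; bus BusRd; mem=30
  op6 P0: load  L0 → S/S/S on L0; bus BusRd; mem=30
  op7 P2: store L0 := 20 → I/I/M on L0; bus BusRdX; mem=30
  op8 P0: load  L0 → S/I/S on L0; bus BusRd Flush; mem=20
  op9 P0: load  L3 → S/S/I on L3; bus BusRd Flush; mem=39
  op10 P0: store L0 := 62 → M/I/I on L0; bus BusRdX; mem=20
  op11 P2: load  L2 → I/I/S on L2; bus BusRd; mem=90
  op12 P2: load  L1 → S/I/S on L1; bus BusRd; mem=20
  op13 P0: load  L0 → M/I/I on L0; bus (none); mem=20
  op14 P1: store L0 := 36 → I/M/I on L0; bus BusRdX Flush; mem=62
  op15 P0: load  L0 → S/S/I on L0; bus BusRd Flush; mem=36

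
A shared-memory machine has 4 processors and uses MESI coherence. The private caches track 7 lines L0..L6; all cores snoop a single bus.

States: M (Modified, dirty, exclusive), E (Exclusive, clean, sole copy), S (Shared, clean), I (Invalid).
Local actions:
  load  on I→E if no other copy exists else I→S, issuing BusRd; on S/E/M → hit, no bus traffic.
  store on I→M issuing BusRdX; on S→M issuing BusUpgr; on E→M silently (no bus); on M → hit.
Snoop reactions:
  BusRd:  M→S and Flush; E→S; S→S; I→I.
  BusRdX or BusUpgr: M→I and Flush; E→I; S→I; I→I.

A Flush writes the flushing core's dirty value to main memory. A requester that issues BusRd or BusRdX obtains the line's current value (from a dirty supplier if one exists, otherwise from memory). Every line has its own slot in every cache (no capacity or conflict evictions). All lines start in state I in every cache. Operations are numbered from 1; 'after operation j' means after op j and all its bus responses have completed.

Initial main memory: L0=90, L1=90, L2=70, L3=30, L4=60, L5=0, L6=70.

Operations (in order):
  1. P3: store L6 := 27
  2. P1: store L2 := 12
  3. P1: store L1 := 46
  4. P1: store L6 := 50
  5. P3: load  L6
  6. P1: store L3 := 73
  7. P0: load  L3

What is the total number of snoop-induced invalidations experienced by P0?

invalidations = 0

1. P3: store L6 := 27  bus=[BusRdX]  L6: P0=I P1=I P2=I P3=M  mem[L6]=70
2. P1: store L2 := 12  bus=[BusRdX]  L2: P0=I P1=M P2=I P3=I  mem[L2]=70
3. P1: store L1 := 46  bus=[BusRdX]  L1: P0=I P1=M P2=I P3=I  mem[L1]=90
4. P1: store L6 := 50  bus=[BusRdX,Flush]  L6: P0=I P1=M P2=I P3=I  mem[L6]=27
5. P3: load  L6  bus=[BusRd,Flush]  L6: P0=I P1=S P2=I P3=S  mem[L6]=50
6. P1: store L3 := 73  bus=[BusRdX]  L3: P0=I P1=M P2=I P3=I  mem[L3]=30
7. P0: load  L3  bus=[BusRd,Flush]  L3: P0=S P1=S P2=I P3=I  mem[L3]=73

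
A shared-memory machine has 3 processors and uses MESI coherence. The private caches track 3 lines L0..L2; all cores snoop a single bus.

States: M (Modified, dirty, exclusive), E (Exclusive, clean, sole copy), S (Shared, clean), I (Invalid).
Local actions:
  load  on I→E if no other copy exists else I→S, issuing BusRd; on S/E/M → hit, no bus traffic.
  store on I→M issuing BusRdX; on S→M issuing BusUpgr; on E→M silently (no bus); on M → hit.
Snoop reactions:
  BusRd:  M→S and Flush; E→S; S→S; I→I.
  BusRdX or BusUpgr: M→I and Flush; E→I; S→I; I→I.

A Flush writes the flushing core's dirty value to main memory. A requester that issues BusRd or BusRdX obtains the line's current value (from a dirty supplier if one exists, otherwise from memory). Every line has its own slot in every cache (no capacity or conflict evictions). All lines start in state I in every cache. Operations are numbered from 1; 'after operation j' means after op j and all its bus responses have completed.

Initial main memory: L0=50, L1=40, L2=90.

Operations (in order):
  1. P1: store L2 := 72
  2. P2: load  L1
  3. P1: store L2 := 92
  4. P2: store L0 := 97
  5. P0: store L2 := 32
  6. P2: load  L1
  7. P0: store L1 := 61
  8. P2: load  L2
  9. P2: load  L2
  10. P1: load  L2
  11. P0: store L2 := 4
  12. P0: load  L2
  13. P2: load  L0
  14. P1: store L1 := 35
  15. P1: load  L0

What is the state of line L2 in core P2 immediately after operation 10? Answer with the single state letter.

state = S

step 1: P1: store L2 := 72  ⟶  IMI  (L2)  txn=BusRdX  M[L2]=90
step 2: P2: load  L1  ⟶  IIE  (L1)  txn=BusRd  M[L1]=40
step 3: P1: store L2 := 92  ⟶  IMI  (L2)  txn=∅  M[L2]=90
step 4: P2: store L0 := 97  ⟶  IIM  (L0)  txn=BusRdX  M[L0]=50
step 5: P0: store L2 := 32  ⟶  MII  (L2)  txn=BusRdX+Flush  M[L2]=92
step 6: P2: load  L1  ⟶  IIE  (L1)  txn=∅  M[L1]=40
step 7: P0: store L1 := 61  ⟶  MII  (L1)  txn=BusRdX  M[L1]=40
step 8: P2: load  L2  ⟶  SIS  (L2)  txn=BusRd+Flush  M[L2]=32
step 9: P2: load  L2  ⟶  SIS  (L2)  txn=∅  M[L2]=32
step 10: P1: load  L2  ⟶  SSS  (L2)  txn=BusRd  M[L2]=32
step 11: P0: store L2 := 4  ⟶  MII  (L2)  txn=BusUpgr  M[L2]=32
step 12: P0: load  L2  ⟶  MII  (L2)  txn=∅  M[L2]=32
step 13: P2: load  L0  ⟶  IIM  (L0)  txn=∅  M[L0]=50
step 14: P1: store L1 := 35  ⟶  IMI  (L1)  txn=BusRdX+Flush  M[L1]=61
step 15: P1: load  L0  ⟶  ISS  (L0)  txn=BusRd+Flush  M[L0]=97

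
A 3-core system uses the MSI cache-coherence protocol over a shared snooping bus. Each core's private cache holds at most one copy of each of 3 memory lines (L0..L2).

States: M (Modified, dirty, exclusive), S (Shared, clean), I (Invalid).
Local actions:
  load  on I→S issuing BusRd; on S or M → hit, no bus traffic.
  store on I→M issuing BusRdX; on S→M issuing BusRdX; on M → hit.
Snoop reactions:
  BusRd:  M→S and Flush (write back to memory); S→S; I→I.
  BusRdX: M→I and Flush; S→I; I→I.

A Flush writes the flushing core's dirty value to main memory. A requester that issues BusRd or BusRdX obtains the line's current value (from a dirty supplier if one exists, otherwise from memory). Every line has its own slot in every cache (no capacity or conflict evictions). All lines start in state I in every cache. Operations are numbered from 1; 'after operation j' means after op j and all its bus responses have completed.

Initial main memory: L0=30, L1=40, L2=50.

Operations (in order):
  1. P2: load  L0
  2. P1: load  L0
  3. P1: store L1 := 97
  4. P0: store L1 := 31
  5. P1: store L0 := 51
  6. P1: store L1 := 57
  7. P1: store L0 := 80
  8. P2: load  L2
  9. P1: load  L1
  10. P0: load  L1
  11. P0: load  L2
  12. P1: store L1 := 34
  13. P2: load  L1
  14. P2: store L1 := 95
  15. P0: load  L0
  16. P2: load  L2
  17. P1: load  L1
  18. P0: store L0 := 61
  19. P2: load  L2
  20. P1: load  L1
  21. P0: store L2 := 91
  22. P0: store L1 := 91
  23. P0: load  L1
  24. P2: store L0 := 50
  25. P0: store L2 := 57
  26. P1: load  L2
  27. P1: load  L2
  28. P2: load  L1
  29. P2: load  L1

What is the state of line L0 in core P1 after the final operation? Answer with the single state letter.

step 1: P2: load  L0  ⟶  IIS  (L0)  txn=BusRd  M[L0]=30
step 2: P1: load  L0  ⟶  ISS  (L0)  txn=BusRd  M[L0]=30
step 3: P1: store L1 := 97  ⟶  IMI  (L1)  txn=BusRdX  M[L1]=40
step 4: P0: store L1 := 31  ⟶  MII  (L1)  txn=BusRdX+Flush  M[L1]=97
step 5: P1: store L0 := 51  ⟶  IMI  (L0)  txn=BusRdX  M[L0]=30
step 6: P1: store L1 := 57  ⟶  IMI  (L1)  txn=BusRdX+Flush  M[L1]=31
step 7: P1: store L0 := 80  ⟶  IMI  (L0)  txn=∅  M[L0]=30
step 8: P2: load  L2  ⟶  IIS  (L2)  txn=BusRd  M[L2]=50
step 9: P1: load  L1  ⟶  IMI  (L1)  txn=∅  M[L1]=31
step 10: P0: load  L1  ⟶  SSI  (L1)  txn=BusRd+Flush  M[L1]=57
step 11: P0: load  L2  ⟶  SIS  (L2)  txn=BusRd  M[L2]=50
step 12: P1: store L1 := 34  ⟶  IMI  (L1)  txn=BusRdX  M[L1]=57
step 13: P2: load  L1  ⟶  ISS  (L1)  txn=BusRd+Flush  M[L1]=34
step 14: P2: store L1 := 95  ⟶  IIM  (L1)  txn=BusRdX  M[L1]=34
step 15: P0: load  L0  ⟶  SSI  (L0)  txn=BusRd+Flush  M[L0]=80
step 16: P2: load  L2  ⟶  SIS  (L2)  txn=∅  M[L2]=50
step 17: P1: load  L1  ⟶  ISS  (L1)  txn=BusRd+Flush  M[L1]=95
step 18: P0: store L0 := 61  ⟶  MII  (L0)  txn=BusRdX  M[L0]=80
step 19: P2: load  L2  ⟶  SIS  (L2)  txn=∅  M[L2]=50
step 20: P1: load  L1  ⟶  ISS  (L1)  txn=∅  M[L1]=95
step 21: P0: store L2 := 91  ⟶  MII  (L2)  txn=BusRdX  M[L2]=50
step 22: P0: store L1 := 91  ⟶  MII  (L1)  txn=BusRdX  M[L1]=95
step 23: P0: load  L1  ⟶  MII  (L1)  txn=∅  M[L1]=95
step 24: P2: store L0 := 50  ⟶  IIM  (L0)  txn=BusRdX+Flush  M[L0]=61
step 25: P0: store L2 := 57  ⟶  MII  (L2)  txn=∅  M[L2]=50
step 26: P1: load  L2  ⟶  SSI  (L2)  txn=BusRd+Flush  M[L2]=57
step 27: P1: load  L2  ⟶  SSI  (L2)  txn=∅  M[L2]=57
step 28: P2: load  L1  ⟶  SIS  (L1)  txn=BusRd+Flush  M[L1]=91
step 29: P2: load  L1  ⟶  SIS  (L1)  txn=∅  M[L1]=91

state = I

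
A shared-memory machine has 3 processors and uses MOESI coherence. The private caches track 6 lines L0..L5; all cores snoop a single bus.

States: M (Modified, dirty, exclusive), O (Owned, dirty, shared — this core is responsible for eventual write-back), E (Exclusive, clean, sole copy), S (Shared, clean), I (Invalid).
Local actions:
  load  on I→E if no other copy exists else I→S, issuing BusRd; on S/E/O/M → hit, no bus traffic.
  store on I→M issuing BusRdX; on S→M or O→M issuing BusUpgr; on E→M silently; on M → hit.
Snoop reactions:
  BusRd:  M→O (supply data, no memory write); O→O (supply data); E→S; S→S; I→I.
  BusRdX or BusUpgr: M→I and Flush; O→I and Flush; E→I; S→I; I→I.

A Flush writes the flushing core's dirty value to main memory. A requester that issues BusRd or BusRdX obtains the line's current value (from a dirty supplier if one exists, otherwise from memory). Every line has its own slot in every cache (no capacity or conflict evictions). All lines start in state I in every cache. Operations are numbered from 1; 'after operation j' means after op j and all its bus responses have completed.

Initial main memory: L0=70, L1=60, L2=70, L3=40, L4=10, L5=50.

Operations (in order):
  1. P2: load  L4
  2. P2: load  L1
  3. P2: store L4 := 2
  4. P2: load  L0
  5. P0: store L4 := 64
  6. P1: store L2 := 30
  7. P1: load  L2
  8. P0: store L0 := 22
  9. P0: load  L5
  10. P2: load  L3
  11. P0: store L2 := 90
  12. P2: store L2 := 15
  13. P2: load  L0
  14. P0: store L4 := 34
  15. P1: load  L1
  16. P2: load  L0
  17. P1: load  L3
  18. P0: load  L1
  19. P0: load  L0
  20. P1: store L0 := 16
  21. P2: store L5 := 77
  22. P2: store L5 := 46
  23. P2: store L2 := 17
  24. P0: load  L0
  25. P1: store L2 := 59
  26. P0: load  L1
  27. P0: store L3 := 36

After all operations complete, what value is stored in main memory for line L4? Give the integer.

memory[L4] = 2

1. P2: load  L4  bus=[BusRd]  L4: P0=I P1=I P2=E  mem[L4]=10
2. P2: load  L1  bus=[BusRd]  L1: P0=I P1=I P2=E  mem[L1]=60
3. P2: store L4 := 2  bus=[-]  L4: P0=I P1=I P2=M  mem[L4]=10
4. P2: load  L0  bus=[BusRd]  L0: P0=I P1=I P2=E  mem[L0]=70
5. P0: store L4 := 64  bus=[BusRdX,Flush]  L4: P0=M P1=I P2=I  mem[L4]=2
6. P1: store L2 := 30  bus=[BusRdX]  L2: P0=I P1=M P2=I  mem[L2]=70
7. P1: load  L2  bus=[-]  L2: P0=I P1=M P2=I  mem[L2]=70
8. P0: store L0 := 22  bus=[BusRdX]  L0: P0=M P1=I P2=I  mem[L0]=70
9. P0: load  L5  bus=[BusRd]  L5: P0=E P1=I P2=I  mem[L5]=50
10. P2: load  L3  bus=[BusRd]  L3: P0=I P1=I P2=E  mem[L3]=40
11. P0: store L2 := 90  bus=[BusRdX,Flush]  L2: P0=M P1=I P2=I  mem[L2]=30
12. P2: store L2 := 15  bus=[BusRdX,Flush]  L2: P0=I P1=I P2=M  mem[L2]=90
13. P2: load  L0  bus=[BusRd]  L0: P0=O P1=I P2=S  mem[L0]=70
14. P0: store L4 := 34  bus=[-]  L4: P0=M P1=I P2=I  mem[L4]=2
15. P1: load  L1  bus=[BusRd]  L1: P0=I P1=S P2=S  mem[L1]=60
16. P2: load  L0  bus=[-]  L0: P0=O P1=I P2=S  mem[L0]=70
17. P1: load  L3  bus=[BusRd]  L3: P0=I P1=S P2=S  mem[L3]=40
18. P0: load  L1  bus=[BusRd]  L1: P0=S P1=S P2=S  mem[L1]=60
19. P0: load  L0  bus=[-]  L0: P0=O P1=I P2=S  mem[L0]=70
20. P1: store L0 := 16  bus=[BusRdX,Flush]  L0: P0=I P1=M P2=I  mem[L0]=22
21. P2: store L5 := 77  bus=[BusRdX]  L5: P0=I P1=I P2=M  mem[L5]=50
22. P2: store L5 := 46  bus=[-]  L5: P0=I P1=I P2=M  mem[L5]=50
23. P2: store L2 := 17  bus=[-]  L2: P0=I P1=I P2=M  mem[L2]=90
24. P0: load  L0  bus=[BusRd]  L0: P0=S P1=O P2=I  mem[L0]=22
25. P1: store L2 := 59  bus=[BusRdX,Flush]  L2: P0=I P1=M P2=I  mem[L2]=17
26. P0: load  L1  bus=[-]  L1: P0=S P1=S P2=S  mem[L1]=60
27. P0: store L3 := 36  bus=[BusRdX]  L3: P0=M P1=I P2=I  mem[L3]=40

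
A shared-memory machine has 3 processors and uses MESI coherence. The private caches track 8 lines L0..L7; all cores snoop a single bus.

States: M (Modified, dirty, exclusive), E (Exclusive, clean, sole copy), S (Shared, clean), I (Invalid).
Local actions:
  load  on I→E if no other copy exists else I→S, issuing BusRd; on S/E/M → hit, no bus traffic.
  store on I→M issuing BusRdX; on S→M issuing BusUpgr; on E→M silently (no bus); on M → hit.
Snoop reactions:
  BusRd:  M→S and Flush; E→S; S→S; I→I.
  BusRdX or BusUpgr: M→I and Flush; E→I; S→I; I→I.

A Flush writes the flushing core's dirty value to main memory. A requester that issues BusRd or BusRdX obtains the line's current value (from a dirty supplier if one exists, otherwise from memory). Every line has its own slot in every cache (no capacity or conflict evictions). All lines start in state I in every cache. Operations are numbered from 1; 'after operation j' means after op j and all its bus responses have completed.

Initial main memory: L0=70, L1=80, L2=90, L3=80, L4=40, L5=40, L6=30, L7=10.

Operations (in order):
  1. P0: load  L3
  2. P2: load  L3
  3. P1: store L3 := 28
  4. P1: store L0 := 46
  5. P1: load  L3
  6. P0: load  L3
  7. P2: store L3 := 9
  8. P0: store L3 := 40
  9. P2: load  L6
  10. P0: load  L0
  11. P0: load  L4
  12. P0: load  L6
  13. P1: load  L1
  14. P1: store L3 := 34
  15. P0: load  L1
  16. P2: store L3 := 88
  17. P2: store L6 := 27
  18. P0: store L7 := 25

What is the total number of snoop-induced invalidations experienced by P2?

[1] P0: load  L3 | P0:E(80), P1:I, P2:I | bus: BusRd
[2] P2: load  L3 | P0:S(80), P1:I, P2:S(80) | bus: BusRd
[3] P1: store L3 := 28 | P0:I, P1:M(28), P2:I | bus: BusRdX
[4] P1: store L0 := 46 | P0:I, P1:M(46), P2:I | bus: BusRdX
[5] P1: load  L3 | P0:I, P1:M(28), P2:I | bus: none
[6] P0: load  L3 | P0:S(28), P1:S(28), P2:I | bus: BusRd,Flush
[7] P2: store L3 := 9 | P0:I, P1:I, P2:M(9) | bus: BusRdX
[8] P0: store L3 := 40 | P0:M(40), P1:I, P2:I | bus: BusRdX,Flush
[9] P2: load  L6 | P0:I, P1:I, P2:E(30) | bus: BusRd
[10] P0: load  L0 | P0:S(46), P1:S(46), P2:I | bus: BusRd,Flush
[11] P0: load  L4 | P0:E(40), P1:I, P2:I | bus: BusRd
[12] P0: load  L6 | P0:S(30), P1:I, P2:S(30) | bus: BusRd
[13] P1: load  L1 | P0:I, P1:E(80), P2:I | bus: BusRd
[14] P1: store L3 := 34 | P0:I, P1:M(34), P2:I | bus: BusRdX,Flush
[15] P0: load  L1 | P0:S(80), P1:S(80), P2:I | bus: BusRd
[16] P2: store L3 := 88 | P0:I, P1:I, P2:M(88) | bus: BusRdX,Flush
[17] P2: store L6 := 27 | P0:I, P1:I, P2:M(27) | bus: BusUpgr
[18] P0: store L7 := 25 | P0:M(25), P1:I, P2:I | bus: BusRdX

invalidations = 2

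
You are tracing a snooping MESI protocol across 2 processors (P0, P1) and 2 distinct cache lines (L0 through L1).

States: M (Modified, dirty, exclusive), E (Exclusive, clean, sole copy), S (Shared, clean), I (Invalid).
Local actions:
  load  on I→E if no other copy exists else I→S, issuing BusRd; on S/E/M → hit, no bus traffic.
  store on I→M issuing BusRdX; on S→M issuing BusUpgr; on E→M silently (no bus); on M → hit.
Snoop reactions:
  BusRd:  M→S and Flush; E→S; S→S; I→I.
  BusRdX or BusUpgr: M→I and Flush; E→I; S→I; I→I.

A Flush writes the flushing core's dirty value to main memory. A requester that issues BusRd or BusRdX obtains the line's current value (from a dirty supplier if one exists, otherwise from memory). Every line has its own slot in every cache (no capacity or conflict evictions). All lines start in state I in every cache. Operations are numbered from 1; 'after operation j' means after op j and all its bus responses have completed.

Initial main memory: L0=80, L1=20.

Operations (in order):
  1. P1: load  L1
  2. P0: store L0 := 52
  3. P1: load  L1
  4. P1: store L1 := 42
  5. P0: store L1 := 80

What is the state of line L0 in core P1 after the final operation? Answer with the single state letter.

state = I

  op1 P1: load  L1 → I/E on L1; bus BusRd; mem=20
  op2 P0: store L0 := 52 → M/I on L0; bus BusRdX; mem=80
  op3 P1: load  L1 → I/E on L1; bus (none); mem=20
  op4 P1: store L1 := 42 → I/M on L1; bus (none); mem=20
  op5 P0: store L1 := 80 → M/I on L1; bus BusRdX Flush; mem=42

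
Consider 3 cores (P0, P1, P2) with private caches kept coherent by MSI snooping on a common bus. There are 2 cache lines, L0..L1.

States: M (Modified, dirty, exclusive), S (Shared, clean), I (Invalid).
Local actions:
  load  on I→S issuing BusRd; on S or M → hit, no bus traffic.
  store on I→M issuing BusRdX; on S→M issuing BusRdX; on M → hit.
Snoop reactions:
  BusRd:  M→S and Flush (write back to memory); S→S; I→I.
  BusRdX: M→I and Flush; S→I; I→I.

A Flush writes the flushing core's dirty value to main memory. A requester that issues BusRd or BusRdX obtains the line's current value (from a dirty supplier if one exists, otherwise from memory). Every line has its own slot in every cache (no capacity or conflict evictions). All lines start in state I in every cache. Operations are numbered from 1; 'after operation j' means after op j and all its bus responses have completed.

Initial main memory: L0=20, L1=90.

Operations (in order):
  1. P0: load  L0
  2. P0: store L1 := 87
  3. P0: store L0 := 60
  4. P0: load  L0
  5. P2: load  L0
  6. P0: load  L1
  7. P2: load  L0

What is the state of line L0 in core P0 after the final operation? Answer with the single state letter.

state = S

[1] P0: load  L0 | P0:S(20), P1:I, P2:I | bus: BusRd
[2] P0: store L1 := 87 | P0:M(87), P1:I, P2:I | bus: BusRdX
[3] P0: store L0 := 60 | P0:M(60), P1:I, P2:I | bus: BusRdX
[4] P0: load  L0 | P0:M(60), P1:I, P2:I | bus: none
[5] P2: load  L0 | P0:S(60), P1:I, P2:S(60) | bus: BusRd,Flush
[6] P0: load  L1 | P0:M(87), P1:I, P2:I | bus: none
[7] P2: load  L0 | P0:S(60), P1:I, P2:S(60) | bus: none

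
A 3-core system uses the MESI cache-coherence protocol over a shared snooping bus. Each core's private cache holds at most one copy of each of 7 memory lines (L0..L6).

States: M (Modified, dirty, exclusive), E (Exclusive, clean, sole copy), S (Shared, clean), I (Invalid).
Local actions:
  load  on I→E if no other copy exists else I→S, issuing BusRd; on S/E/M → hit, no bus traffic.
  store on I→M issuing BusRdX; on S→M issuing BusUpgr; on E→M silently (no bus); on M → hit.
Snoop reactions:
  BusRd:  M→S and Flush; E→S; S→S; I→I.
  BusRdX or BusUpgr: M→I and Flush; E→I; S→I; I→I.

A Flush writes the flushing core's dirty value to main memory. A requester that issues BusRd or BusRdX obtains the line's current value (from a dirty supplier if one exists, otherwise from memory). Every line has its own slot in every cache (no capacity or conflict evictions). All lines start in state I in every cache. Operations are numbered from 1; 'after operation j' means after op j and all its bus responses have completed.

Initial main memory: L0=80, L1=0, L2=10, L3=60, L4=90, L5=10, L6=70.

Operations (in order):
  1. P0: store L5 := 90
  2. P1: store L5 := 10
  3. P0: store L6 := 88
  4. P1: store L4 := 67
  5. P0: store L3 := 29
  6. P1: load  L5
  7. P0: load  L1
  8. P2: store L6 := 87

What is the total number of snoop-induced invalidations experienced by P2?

1. P0: store L5 := 90  bus=[BusRdX]  L5: P0=M P1=I P2=I  mem[L5]=10
2. P1: store L5 := 10  bus=[BusRdX,Flush]  L5: P0=I P1=M P2=I  mem[L5]=90
3. P0: store L6 := 88  bus=[BusRdX]  L6: P0=M P1=I P2=I  mem[L6]=70
4. P1: store L4 := 67  bus=[BusRdX]  L4: P0=I P1=M P2=I  mem[L4]=90
5. P0: store L3 := 29  bus=[BusRdX]  L3: P0=M P1=I P2=I  mem[L3]=60
6. P1: load  L5  bus=[-]  L5: P0=I P1=M P2=I  mem[L5]=90
7. P0: load  L1  bus=[BusRd]  L1: P0=E P1=I P2=I  mem[L1]=0
8. P2: store L6 := 87  bus=[BusRdX,Flush]  L6: P0=I P1=I P2=M  mem[L6]=88

invalidations = 0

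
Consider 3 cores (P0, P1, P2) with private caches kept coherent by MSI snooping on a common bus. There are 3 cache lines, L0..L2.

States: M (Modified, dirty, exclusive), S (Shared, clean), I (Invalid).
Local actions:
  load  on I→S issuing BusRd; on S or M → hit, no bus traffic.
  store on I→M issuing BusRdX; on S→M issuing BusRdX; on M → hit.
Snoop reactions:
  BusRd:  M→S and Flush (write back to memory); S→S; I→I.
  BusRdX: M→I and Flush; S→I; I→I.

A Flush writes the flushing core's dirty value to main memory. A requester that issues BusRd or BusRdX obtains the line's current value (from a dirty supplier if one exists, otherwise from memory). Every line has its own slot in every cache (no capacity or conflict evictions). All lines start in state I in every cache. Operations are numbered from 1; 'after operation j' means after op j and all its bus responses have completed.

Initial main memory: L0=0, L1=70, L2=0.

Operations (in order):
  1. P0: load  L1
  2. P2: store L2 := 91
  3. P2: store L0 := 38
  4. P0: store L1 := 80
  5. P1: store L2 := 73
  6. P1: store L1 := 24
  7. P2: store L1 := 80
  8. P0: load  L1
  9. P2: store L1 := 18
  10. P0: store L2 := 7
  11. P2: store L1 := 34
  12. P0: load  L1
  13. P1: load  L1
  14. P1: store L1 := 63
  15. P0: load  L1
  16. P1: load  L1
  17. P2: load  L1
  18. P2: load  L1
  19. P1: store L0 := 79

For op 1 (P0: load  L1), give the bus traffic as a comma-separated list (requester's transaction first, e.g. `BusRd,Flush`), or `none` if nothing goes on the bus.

1. P0: load  L1  bus=[BusRd]  L1: P0=S P1=I P2=I  mem[L1]=70
2. P2: store L2 := 91  bus=[BusRdX]  L2: P0=I P1=I P2=M  mem[L2]=0
3. P2: store L0 := 38  bus=[BusRdX]  L0: P0=I P1=I P2=M  mem[L0]=0
4. P0: store L1 := 80  bus=[BusRdX]  L1: P0=M P1=I P2=I  mem[L1]=70
5. P1: store L2 := 73  bus=[BusRdX,Flush]  L2: P0=I P1=M P2=I  mem[L2]=91
6. P1: store L1 := 24  bus=[BusRdX,Flush]  L1: P0=I P1=M P2=I  mem[L1]=80
7. P2: store L1 := 80  bus=[BusRdX,Flush]  L1: P0=I P1=I P2=M  mem[L1]=24
8. P0: load  L1  bus=[BusRd,Flush]  L1: P0=S P1=I P2=S  mem[L1]=80
9. P2: store L1 := 18  bus=[BusRdX]  L1: P0=I P1=I P2=M  mem[L1]=80
10. P0: store L2 := 7  bus=[BusRdX,Flush]  L2: P0=M P1=I P2=I  mem[L2]=73
11. P2: store L1 := 34  bus=[-]  L1: P0=I P1=I P2=M  mem[L1]=80
12. P0: load  L1  bus=[BusRd,Flush]  L1: P0=S P1=I P2=S  mem[L1]=34
13. P1: load  L1  bus=[BusRd]  L1: P0=S P1=S P2=S  mem[L1]=34
14. P1: store L1 := 63  bus=[BusRdX]  L1: P0=I P1=M P2=I  mem[L1]=34
15. P0: load  L1  bus=[BusRd,Flush]  L1: P0=S P1=S P2=I  mem[L1]=63
16. P1: load  L1  bus=[-]  L1: P0=S P1=S P2=I  mem[L1]=63
17. P2: load  L1  bus=[BusRd]  L1: P0=S P1=S P2=S  mem[L1]=63
18. P2: load  L1  bus=[-]  L1: P0=S P1=S P2=S  mem[L1]=63
19. P1: store L0 := 79  bus=[BusRdX,Flush]  L0: P0=I P1=M P2=I  mem[L0]=38

bus = BusRd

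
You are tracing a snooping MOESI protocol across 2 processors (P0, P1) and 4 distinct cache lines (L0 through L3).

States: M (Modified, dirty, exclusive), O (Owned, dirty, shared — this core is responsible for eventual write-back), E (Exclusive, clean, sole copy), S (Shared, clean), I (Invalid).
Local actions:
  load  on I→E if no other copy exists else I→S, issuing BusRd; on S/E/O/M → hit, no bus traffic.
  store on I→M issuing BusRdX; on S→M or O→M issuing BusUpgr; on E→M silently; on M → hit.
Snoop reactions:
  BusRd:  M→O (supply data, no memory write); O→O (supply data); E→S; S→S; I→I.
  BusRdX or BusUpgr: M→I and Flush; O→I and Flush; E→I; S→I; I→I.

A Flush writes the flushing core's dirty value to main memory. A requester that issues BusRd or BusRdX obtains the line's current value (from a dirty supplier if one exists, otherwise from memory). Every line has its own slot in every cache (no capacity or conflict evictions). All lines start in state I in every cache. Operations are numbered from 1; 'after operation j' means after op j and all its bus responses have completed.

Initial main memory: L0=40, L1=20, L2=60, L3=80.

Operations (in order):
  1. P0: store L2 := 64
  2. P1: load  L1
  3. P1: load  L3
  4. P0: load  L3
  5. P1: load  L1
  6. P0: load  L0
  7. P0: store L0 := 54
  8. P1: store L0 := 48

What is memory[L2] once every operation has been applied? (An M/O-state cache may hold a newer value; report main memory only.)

memory[L2] = 60

[1] P0: store L2 := 64 | P0:M(64), P1:I | bus: BusRdX
[2] P1: load  L1 | P0:I, P1:E(20) | bus: BusRd
[3] P1: load  L3 | P0:I, P1:E(80) | bus: BusRd
[4] P0: load  L3 | P0:S(80), P1:S(80) | bus: BusRd
[5] P1: load  L1 | P0:I, P1:E(20) | bus: none
[6] P0: load  L0 | P0:E(40), P1:I | bus: BusRd
[7] P0: store L0 := 54 | P0:M(54), P1:I | bus: none
[8] P1: store L0 := 48 | P0:I, P1:M(48) | bus: BusRdX,Flush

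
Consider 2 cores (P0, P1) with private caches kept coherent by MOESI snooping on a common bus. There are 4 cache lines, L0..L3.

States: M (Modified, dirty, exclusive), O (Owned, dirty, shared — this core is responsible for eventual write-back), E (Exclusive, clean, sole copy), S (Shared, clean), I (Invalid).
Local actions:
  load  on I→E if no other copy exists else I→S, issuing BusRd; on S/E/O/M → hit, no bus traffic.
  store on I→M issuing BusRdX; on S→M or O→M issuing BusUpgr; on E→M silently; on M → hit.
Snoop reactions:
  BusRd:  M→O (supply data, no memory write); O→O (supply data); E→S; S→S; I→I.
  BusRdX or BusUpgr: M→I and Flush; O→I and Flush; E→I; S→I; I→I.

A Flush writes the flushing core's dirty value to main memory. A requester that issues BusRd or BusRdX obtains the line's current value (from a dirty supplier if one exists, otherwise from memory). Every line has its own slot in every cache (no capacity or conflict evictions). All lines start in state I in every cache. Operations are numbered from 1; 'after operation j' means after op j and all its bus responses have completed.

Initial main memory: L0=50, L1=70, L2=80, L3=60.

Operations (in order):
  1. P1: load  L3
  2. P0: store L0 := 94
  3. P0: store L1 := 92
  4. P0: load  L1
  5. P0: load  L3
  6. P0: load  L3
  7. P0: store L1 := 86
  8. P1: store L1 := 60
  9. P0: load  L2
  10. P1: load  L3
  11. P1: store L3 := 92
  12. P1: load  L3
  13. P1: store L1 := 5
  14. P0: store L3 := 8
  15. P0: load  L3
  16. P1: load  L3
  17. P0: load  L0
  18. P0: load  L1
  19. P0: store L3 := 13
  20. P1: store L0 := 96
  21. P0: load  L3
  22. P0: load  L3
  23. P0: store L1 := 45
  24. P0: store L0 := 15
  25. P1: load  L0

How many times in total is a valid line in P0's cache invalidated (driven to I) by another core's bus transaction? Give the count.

invalidations = 3

step 1: P1: load  L3  ⟶  IE  (L3)  txn=BusRd  M[L3]=60
step 2: P0: store L0 := 94  ⟶  MI  (L0)  txn=BusRdX  M[L0]=50
step 3: P0: store L1 := 92  ⟶  MI  (L1)  txn=BusRdX  M[L1]=70
step 4: P0: load  L1  ⟶  MI  (L1)  txn=∅  M[L1]=70
step 5: P0: load  L3  ⟶  SS  (L3)  txn=BusRd  M[L3]=60
step 6: P0: load  L3  ⟶  SS  (L3)  txn=∅  M[L3]=60
step 7: P0: store L1 := 86  ⟶  MI  (L1)  txn=∅  M[L1]=70
step 8: P1: store L1 := 60  ⟶  IM  (L1)  txn=BusRdX+Flush  M[L1]=86
step 9: P0: load  L2  ⟶  EI  (L2)  txn=BusRd  M[L2]=80
step 10: P1: load  L3  ⟶  SS  (L3)  txn=∅  M[L3]=60
step 11: P1: store L3 := 92  ⟶  IM  (L3)  txn=BusUpgr  M[L3]=60
step 12: P1: load  L3  ⟶  IM  (L3)  txn=∅  M[L3]=60
step 13: P1: store L1 := 5  ⟶  IM  (L1)  txn=∅  M[L1]=86
step 14: P0: store L3 := 8  ⟶  MI  (L3)  txn=BusRdX+Flush  M[L3]=92
step 15: P0: load  L3  ⟶  MI  (L3)  txn=∅  M[L3]=92
step 16: P1: load  L3  ⟶  OS  (L3)  txn=BusRd  M[L3]=92
step 17: P0: load  L0  ⟶  MI  (L0)  txn=∅  M[L0]=50
step 18: P0: load  L1  ⟶  SO  (L1)  txn=BusRd  M[L1]=86
step 19: P0: store L3 := 13  ⟶  MI  (L3)  txn=BusUpgr  M[L3]=92
step 20: P1: store L0 := 96  ⟶  IM  (L0)  txn=BusRdX+Flush  M[L0]=94
step 21: P0: load  L3  ⟶  MI  (L3)  txn=∅  M[L3]=92
step 22: P0: load  L3  ⟶  MI  (L3)  txn=∅  M[L3]=92
step 23: P0: store L1 := 45  ⟶  MI  (L1)  txn=BusUpgr+Flush  M[L1]=5
step 24: P0: store L0 := 15  ⟶  MI  (L0)  txn=BusRdX+Flush  M[L0]=96
step 25: P1: load  L0  ⟶  OS  (L0)  txn=BusRd  M[L0]=96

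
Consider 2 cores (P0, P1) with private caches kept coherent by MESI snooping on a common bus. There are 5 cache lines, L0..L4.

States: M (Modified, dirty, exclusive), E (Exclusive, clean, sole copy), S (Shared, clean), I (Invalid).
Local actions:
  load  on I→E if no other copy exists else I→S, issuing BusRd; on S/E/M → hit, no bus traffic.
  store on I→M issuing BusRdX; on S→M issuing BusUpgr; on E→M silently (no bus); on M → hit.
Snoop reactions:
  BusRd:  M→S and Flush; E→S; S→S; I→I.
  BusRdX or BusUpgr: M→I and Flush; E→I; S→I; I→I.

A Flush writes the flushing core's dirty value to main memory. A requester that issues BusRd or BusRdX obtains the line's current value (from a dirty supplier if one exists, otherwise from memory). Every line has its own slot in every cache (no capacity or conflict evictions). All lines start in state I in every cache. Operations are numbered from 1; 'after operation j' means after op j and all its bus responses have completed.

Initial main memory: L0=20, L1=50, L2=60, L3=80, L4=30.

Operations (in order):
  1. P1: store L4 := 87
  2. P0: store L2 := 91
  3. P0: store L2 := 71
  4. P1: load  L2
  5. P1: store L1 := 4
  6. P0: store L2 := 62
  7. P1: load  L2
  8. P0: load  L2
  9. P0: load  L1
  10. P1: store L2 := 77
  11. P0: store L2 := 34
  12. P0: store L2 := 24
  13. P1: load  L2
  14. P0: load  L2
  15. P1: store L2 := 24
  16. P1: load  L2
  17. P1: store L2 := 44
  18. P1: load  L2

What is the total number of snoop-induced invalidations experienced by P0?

[1] P1: store L4 := 87 | P0:I, P1:M(87) | bus: BusRdX
[2] P0: store L2 := 91 | P0:M(91), P1:I | bus: BusRdX
[3] P0: store L2 := 71 | P0:M(71), P1:I | bus: none
[4] P1: load  L2 | P0:S(71), P1:S(71) | bus: BusRd,Flush
[5] P1: store L1 := 4 | P0:I, P1:M(4) | bus: BusRdX
[6] P0: store L2 := 62 | P0:M(62), P1:I | bus: BusUpgr
[7] P1: load  L2 | P0:S(62), P1:S(62) | bus: BusRd,Flush
[8] P0: load  L2 | P0:S(62), P1:S(62) | bus: none
[9] P0: load  L1 | P0:S(4), P1:S(4) | bus: BusRd,Flush
[10] P1: store L2 := 77 | P0:I, P1:M(77) | bus: BusUpgr
[11] P0: store L2 := 34 | P0:M(34), P1:I | bus: BusRdX,Flush
[12] P0: store L2 := 24 | P0:M(24), P1:I | bus: none
[13] P1: load  L2 | P0:S(24), P1:S(24) | bus: BusRd,Flush
[14] P0: load  L2 | P0:S(24), P1:S(24) | bus: none
[15] P1: store L2 := 24 | P0:I, P1:M(24) | bus: BusUpgr
[16] P1: load  L2 | P0:I, P1:M(24) | bus: none
[17] P1: store L2 := 44 | P0:I, P1:M(44) | bus: none
[18] P1: load  L2 | P0:I, P1:M(44) | bus: none

invalidations = 2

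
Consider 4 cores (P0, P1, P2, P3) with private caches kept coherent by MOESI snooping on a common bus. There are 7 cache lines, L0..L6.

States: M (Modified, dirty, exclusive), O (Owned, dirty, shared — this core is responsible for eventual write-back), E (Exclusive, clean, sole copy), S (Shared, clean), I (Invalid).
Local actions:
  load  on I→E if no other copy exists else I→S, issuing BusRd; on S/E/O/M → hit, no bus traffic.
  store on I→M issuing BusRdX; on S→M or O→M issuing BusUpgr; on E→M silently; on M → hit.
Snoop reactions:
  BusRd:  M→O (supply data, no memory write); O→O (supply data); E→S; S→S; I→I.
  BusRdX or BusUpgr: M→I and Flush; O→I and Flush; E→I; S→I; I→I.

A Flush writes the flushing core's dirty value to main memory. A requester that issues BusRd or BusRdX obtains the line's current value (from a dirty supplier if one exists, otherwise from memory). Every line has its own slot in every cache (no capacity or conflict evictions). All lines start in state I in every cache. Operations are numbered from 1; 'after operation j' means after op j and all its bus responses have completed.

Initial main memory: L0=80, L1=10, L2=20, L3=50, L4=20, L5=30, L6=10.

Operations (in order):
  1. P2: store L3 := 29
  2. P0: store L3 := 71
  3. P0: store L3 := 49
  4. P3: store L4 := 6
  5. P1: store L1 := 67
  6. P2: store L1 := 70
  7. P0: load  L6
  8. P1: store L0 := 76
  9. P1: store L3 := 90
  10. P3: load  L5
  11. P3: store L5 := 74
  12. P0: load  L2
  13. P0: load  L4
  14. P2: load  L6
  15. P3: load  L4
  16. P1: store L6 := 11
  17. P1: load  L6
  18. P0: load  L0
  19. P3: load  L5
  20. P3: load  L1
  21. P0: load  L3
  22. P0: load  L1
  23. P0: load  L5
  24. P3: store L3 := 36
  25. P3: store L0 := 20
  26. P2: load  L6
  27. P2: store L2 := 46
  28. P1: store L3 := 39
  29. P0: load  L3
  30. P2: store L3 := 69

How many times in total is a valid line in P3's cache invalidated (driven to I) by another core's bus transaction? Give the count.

invalidations = 1

[1] P2: store L3 := 29 | P0:I, P1:I, P2:M(29), P3:I | bus: BusRdX
[2] P0: store L3 := 71 | P0:M(71), P1:I, P2:I, P3:I | bus: BusRdX,Flush
[3] P0: store L3 := 49 | P0:M(49), P1:I, P2:I, P3:I | bus: none
[4] P3: store L4 := 6 | P0:I, P1:I, P2:I, P3:M(6) | bus: BusRdX
[5] P1: store L1 := 67 | P0:I, P1:M(67), P2:I, P3:I | bus: BusRdX
[6] P2: store L1 := 70 | P0:I, P1:I, P2:M(70), P3:I | bus: BusRdX,Flush
[7] P0: load  L6 | P0:E(10), P1:I, P2:I, P3:I | bus: BusRd
[8] P1: store L0 := 76 | P0:I, P1:M(76), P2:I, P3:I | bus: BusRdX
[9] P1: store L3 := 90 | P0:I, P1:M(90), P2:I, P3:I | bus: BusRdX,Flush
[10] P3: load  L5 | P0:I, P1:I, P2:I, P3:E(30) | bus: BusRd
[11] P3: store L5 := 74 | P0:I, P1:I, P2:I, P3:M(74) | bus: none
[12] P0: load  L2 | P0:E(20), P1:I, P2:I, P3:I | bus: BusRd
[13] P0: load  L4 | P0:S(6), P1:I, P2:I, P3:O(6) | bus: BusRd
[14] P2: load  L6 | P0:S(10), P1:I, P2:S(10), P3:I | bus: BusRd
[15] P3: load  L4 | P0:S(6), P1:I, P2:I, P3:O(6) | bus: none
[16] P1: store L6 := 11 | P0:I, P1:M(11), P2:I, P3:I | bus: BusRdX
[17] P1: load  L6 | P0:I, P1:M(11), P2:I, P3:I | bus: none
[18] P0: load  L0 | P0:S(76), P1:O(76), P2:I, P3:I | bus: BusRd
[19] P3: load  L5 | P0:I, P1:I, P2:I, P3:M(74) | bus: none
[20] P3: load  L1 | P0:I, P1:I, P2:O(70), P3:S(70) | bus: BusRd
[21] P0: load  L3 | P0:S(90), P1:O(90), P2:I, P3:I | bus: BusRd
[22] P0: load  L1 | P0:S(70), P1:I, P2:O(70), P3:S(70) | bus: BusRd
[23] P0: load  L5 | P0:S(74), P1:I, P2:I, P3:O(74) | bus: BusRd
[24] P3: store L3 := 36 | P0:I, P1:I, P2:I, P3:M(36) | bus: BusRdX,Flush
[25] P3: store L0 := 20 | P0:I, P1:I, P2:I, P3:M(20) | bus: BusRdX,Flush
[26] P2: load  L6 | P0:I, P1:O(11), P2:S(11), P3:I | bus: BusRd
[27] P2: store L2 := 46 | P0:I, P1:I, P2:M(46), P3:I | bus: BusRdX
[28] P1: store L3 := 39 | P0:I, P1:M(39), P2:I, P3:I | bus: BusRdX,Flush
[29] P0: load  L3 | P0:S(39), P1:O(39), P2:I, P3:I | bus: BusRd
[30] P2: store L3 := 69 | P0:I, P1:I, P2:M(69), P3:I | bus: BusRdX,Flush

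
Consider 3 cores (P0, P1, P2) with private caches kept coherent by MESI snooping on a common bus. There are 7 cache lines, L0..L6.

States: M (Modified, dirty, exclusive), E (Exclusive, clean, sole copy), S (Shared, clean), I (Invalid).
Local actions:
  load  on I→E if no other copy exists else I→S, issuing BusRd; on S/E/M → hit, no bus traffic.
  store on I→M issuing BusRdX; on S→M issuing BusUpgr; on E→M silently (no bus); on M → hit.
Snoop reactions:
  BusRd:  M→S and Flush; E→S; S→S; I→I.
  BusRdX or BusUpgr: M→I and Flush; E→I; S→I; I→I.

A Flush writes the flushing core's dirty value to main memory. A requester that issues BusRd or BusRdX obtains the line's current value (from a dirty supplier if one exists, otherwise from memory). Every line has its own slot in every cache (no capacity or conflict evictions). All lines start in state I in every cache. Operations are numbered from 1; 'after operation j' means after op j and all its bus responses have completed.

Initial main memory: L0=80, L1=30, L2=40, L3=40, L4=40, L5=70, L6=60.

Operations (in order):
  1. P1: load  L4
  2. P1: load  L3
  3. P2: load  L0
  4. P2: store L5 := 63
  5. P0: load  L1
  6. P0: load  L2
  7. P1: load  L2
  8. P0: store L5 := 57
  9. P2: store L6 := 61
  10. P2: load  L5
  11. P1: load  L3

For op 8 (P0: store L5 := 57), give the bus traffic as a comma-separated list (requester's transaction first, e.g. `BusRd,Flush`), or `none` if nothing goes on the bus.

bus = BusRdX,Flush

step 1: P1: load  L4  ⟶  IEI  (L4)  txn=BusRd  M[L4]=40
step 2: P1: load  L3  ⟶  IEI  (L3)  txn=BusRd  M[L3]=40
step 3: P2: load  L0  ⟶  IIE  (L0)  txn=BusRd  M[L0]=80
step 4: P2: store L5 := 63  ⟶  IIM  (L5)  txn=BusRdX  M[L5]=70
step 5: P0: load  L1  ⟶  EII  (L1)  txn=BusRd  M[L1]=30
step 6: P0: load  L2  ⟶  EII  (L2)  txn=BusRd  M[L2]=40
step 7: P1: load  L2  ⟶  SSI  (L2)  txn=BusRd  M[L2]=40
step 8: P0: store L5 := 57  ⟶  MII  (L5)  txn=BusRdX+Flush  M[L5]=63
step 9: P2: store L6 := 61  ⟶  IIM  (L6)  txn=BusRdX  M[L6]=60
step 10: P2: load  L5  ⟶  SIS  (L5)  txn=BusRd+Flush  M[L5]=57
step 11: P1: load  L3  ⟶  IEI  (L3)  txn=∅  M[L3]=40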